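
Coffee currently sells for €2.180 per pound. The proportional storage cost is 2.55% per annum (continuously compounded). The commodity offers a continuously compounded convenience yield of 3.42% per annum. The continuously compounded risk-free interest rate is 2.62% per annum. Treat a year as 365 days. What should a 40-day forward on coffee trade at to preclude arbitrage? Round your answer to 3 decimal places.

Net carry = r + u − y = 0.0262 + 0.0255 − 0.0342 = 0.0175
F = S·e^((r+u−y)T) = 2.180 · e^(0.0175 × 40/365) = 2.180 · e^0.001918
= 2.180 × 1.001920 = €2.184 per pound

€2.184 per pound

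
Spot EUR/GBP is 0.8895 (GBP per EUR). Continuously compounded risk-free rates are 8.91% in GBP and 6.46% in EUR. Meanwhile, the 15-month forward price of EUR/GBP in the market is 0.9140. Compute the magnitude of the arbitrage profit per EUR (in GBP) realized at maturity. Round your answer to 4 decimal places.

Fair forward: F* = S·e^(carry·T), with carry = (r_GBP − r_EUR) = 0.0891 − 0.0646 = 0.0245
F* = 0.8895 · e^(0.0245 × 15/12) = 0.8895 · e^0.030625 = 0.8895 × 1.031099 = 0.9172
Market 0.9140 < fair 0.9172: forward underpriced → reverse cash-and-carry (short spot, go long the forward).
At maturity, profit = |F_mkt − F*| = |0.9140 − 0.9172| = 0.0032 per EUR (in GBP)

0.0032 per EUR (in GBP)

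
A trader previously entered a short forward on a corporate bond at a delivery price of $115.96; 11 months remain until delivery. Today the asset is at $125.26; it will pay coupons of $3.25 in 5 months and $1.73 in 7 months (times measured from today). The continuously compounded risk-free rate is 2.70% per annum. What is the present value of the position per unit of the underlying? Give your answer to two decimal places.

-$7.22

PV(remaining coupons) I = 3.25·e^(−0.0270·5/12) + 1.73·e^(−0.0270·7/12) = 4.9166
Current forward F = (S − I)·e^(rT) = (125.26 − 4.9166)·e^(0.0270·11/12) = 120.3434 × 1.025059 = 123.3591
Value (long) = (F − K)·e^(−rT) = (123.3591 − 115.96) × 0.975554 = 7.2182
Short position value = −(long value) = -$7.22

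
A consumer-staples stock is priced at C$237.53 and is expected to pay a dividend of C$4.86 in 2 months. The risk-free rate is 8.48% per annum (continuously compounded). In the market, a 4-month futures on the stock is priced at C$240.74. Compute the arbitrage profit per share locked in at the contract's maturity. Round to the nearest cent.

C$1.33 per share

PV(dividends) I = 4.86·e^(−0.0848·2/12) = 4.7918
Fair futures F* = (S − I)·e^(rT) = (237.53 − 4.7918)·e^0.028267 = 232.7382 × 1.028670 = 239.4108
Market C$240.74 > fair 239.4108: forward overpriced → cash-and-carry (borrow at r, buy the stock and collect the dividends, short the forward).
Profit at T = |F_mkt − F*| = |240.74 − 239.4108| = C$1.33 per share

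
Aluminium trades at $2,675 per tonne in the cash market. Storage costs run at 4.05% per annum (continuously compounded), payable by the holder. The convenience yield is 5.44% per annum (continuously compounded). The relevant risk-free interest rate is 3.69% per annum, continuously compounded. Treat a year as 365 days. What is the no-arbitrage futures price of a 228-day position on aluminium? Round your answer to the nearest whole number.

$2,714 per tonne

Net carry = r + u − y = 0.0369 + 0.0405 − 0.0544 = 0.0230
F = S·e^((r+u−y)T) = 2675 · e^(0.0230 × 228/365) = 2675 · e^0.014367
= 2675 × 1.014471 = $2,714 per tonne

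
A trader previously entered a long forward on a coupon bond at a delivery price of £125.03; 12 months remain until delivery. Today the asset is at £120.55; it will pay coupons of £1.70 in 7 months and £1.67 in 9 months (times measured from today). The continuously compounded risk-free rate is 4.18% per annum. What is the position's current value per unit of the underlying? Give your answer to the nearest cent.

PV(remaining coupons) I = 1.70·e^(−0.0418·7/12) + 1.67·e^(−0.0418·9/12) = 3.2775
Current forward F = (S − I)·e^(rT) = (120.55 − 3.2775)·e^(0.0418·12/12) = 117.2725 × 1.042686 = 122.2784
Value (long) = (F − K)·e^(−rT) = (122.2784 − 125.03) × 0.959062 = -2.6390
Value = -£2.64

-£2.64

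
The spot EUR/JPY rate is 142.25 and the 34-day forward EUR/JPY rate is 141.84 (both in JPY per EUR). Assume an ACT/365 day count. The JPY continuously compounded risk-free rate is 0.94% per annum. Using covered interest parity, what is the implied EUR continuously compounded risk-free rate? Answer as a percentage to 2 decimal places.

4.04%

F = S·e^((r_JPY − r_EUR)T) ⇒ r_EUR = r_JPY − ln(F/S)/T
ln(141.84/142.25) = -0.002886; /(34/365) = -0.030982
r_EUR = 0.0094 + 0.030982 = 0.040382
r_EUR = 4.04%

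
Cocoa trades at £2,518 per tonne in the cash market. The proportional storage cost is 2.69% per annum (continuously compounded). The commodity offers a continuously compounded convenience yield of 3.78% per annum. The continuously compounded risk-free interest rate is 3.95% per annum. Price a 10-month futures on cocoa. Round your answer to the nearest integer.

£2,579 per tonne

Net carry = r + u − y = 0.0395 + 0.0269 − 0.0378 = 0.0286
F = S·e^((r+u−y)T) = 2518 · e^(0.0286 × 10/12) = 2518 · e^0.023833
= 2518 × 1.024119 = £2,579 per tonne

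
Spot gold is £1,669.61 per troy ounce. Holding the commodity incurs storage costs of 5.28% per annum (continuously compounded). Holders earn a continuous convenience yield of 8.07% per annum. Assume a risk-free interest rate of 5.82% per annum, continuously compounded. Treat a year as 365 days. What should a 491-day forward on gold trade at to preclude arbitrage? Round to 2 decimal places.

£1,739.07 per troy ounce

Net carry = r + u − y = 0.0582 + 0.0528 − 0.0807 = 0.0303
F = S·e^((r+u−y)T) = 1669.61 · e^(0.0303 × 491/365) = 1669.61 · e^0.04075973
= 1669.61 × 1.04160181 = £1,739.07 per troy ounce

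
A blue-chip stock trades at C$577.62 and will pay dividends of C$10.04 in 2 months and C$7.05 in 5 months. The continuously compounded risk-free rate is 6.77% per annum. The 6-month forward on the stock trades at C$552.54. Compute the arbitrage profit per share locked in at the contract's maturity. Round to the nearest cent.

PV(dividends) I = 10.04·e^(−0.0677·2/12) + 7.05·e^(−0.0677·5/12) = 16.7813
Fair forward F* = (S − I)·e^(rT) = (577.62 − 16.7813)·e^0.033850 = 560.8387 × 1.034429 = 580.1478
Market C$552.54 < fair 580.1478: forward underpriced → reverse cash-and-carry (short the stock, invest proceeds at r, pay the dividends, go long the forward).
Profit at T = |F_mkt − F*| = |552.54 − 580.1478| = C$27.61 per share

C$27.61 per share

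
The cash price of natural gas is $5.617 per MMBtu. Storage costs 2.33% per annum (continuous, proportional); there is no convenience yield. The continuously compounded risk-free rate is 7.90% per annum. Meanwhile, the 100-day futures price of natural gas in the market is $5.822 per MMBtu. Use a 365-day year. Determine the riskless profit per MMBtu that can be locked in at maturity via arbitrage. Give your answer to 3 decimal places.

$0.045 per MMBtu

Fair futures: F* = S·e^(carry·T), with carry = (r + u) = 0.0790 + 0.0233 = 0.1023
F* = 5.617 · e^(0.1023 × 100/365) = 5.617 · e^0.028027 = 5.617 × 1.028423 = $5.7767
Market $5.822 > fair $5.7767: forward overpriced → cash-and-carry (buy spot, short the forward).
At maturity, profit = |F_mkt − F*| = |5.822 − 5.7767| = $0.045 per MMBtu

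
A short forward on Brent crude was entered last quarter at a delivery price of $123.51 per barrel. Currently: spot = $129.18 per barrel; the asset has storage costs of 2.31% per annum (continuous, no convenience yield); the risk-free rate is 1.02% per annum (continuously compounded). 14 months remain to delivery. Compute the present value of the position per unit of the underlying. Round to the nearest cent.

-$10.66 per barrel

Current fair forward for the remaining 14 months: F = S·e^((r + u)·T), (r + u) = 0.0102 + 0.0231 = 0.0333
F = 129.18 · e^(0.0333 × 14/12) = 129.18 × 1.039615 = 134.2975
Value of long forward = (F − K)·e^(−rT) = (134.2975 − 123.51) · e^(−0.0102·14/12)
= 10.7875 × 0.988171 = 10.66
Short position value = −(long value) = -$10.66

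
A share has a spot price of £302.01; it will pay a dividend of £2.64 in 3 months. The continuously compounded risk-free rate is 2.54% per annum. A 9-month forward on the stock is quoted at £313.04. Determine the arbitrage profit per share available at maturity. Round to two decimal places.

£7.90 per share

PV(dividends) I = 2.64·e^(−0.0254·3/12) = 2.6233
Fair forward F* = (S − I)·e^(rT) = (302.01 − 2.6233)·e^0.019050 = 299.3867 × 1.019233 = 305.1448
Market £313.04 > fair 305.1448: forward overpriced → cash-and-carry (borrow at r, buy the stock and collect the dividends, short the forward).
Profit at T = |F_mkt − F*| = |313.04 − 305.1448| = £7.90 per share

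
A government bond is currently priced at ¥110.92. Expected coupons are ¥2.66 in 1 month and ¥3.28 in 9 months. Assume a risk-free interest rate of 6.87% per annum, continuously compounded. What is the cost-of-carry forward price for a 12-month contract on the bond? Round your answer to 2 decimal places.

¥112.64

PV(coupons) I = 2.66·e^(−0.0687·1/12) + 3.28·e^(−0.0687·9/12)
I = 2.6448 + 3.1153 = 5.7601
F = (S − I)·e^(rT) = (110.92 − 5.7601) · e^(0.0687·12/12)
= 105.1599 · e^0.068700 = 105.1599 × 1.071115 = ¥112.64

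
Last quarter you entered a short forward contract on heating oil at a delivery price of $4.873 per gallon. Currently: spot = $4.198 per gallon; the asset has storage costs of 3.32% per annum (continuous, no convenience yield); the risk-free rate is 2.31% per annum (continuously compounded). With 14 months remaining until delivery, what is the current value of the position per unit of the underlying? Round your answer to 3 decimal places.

Current fair forward for the remaining 14 months: F = S·e^((r + u)·T), (r + u) = 0.0231 + 0.0332 = 0.0563
F = 4.198 · e^(0.0563 × 14/12) = 4.198 × 1.067888 = 4.4830
Value of long forward = (F − K)·e^(−rT) = (4.4830 − 4.873) · e^(−0.0231·14/12)
= -0.3900 × 0.973410 = -0.380
Short position value = −(long value) = $0.380

$0.380 per gallon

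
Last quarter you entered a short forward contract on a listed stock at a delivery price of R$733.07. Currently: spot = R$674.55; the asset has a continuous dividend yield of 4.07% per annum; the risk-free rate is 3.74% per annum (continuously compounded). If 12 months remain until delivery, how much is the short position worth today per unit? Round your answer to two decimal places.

Current fair forward for the remaining 12 months: F = S·e^((r − q)·T), (r − q) = 0.0374 − 0.0407 = -0.0033
F = 674.55 · e^(-0.0033 × 12/12) = 674.55 × 0.996705 = 672.3274
Value of long forward = (F − K)·e^(−rT) = (672.3274 − 733.07) · e^(−0.0374·12/12)
= -60.7426 × 0.963291 = -58.51
Short position value = −(long value) = R$58.51

R$58.51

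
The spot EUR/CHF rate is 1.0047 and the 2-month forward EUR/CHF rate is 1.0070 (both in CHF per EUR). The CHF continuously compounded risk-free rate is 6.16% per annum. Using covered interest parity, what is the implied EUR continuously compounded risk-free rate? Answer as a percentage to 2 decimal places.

F = S·e^((r_CHF − r_EUR)T) ⇒ r_EUR = r_CHF − ln(F/S)/T
ln(1.0070/1.0047) = 0.002287; /(2/12) = 0.013722
r_EUR = 0.0616 − 0.013722 = 0.047878
r_EUR = 4.79%

4.79%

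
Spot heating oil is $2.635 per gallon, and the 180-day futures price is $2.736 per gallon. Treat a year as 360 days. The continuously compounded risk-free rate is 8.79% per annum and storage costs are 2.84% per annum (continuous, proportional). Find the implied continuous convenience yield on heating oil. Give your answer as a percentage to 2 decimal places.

F = S·e^((r+u−y)T) ⇒ (r+u−y) = ln(F/S)/T
ln(2.736/2.635) = 0.037614; /T ⇒ 0.075228
y = r + u − ln(F/S)/T = 0.0879 + 0.0284 − 0.075228 = 0.041072
y = 4.11%

4.11%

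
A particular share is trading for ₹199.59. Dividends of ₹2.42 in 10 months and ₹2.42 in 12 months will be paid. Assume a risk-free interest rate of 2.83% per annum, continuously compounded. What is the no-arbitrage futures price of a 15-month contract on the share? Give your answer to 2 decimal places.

PV(dividends) I = 2.42·e^(−0.0283·10/12) + 2.42·e^(−0.0283·12/12)
I = 2.3636 + 2.3525 = 4.7161
F = (S − I)·e^(rT) = (199.59 − 4.7161) · e^(0.0283·15/12)
= 194.8739 · e^0.035375 = 194.8739 × 1.036008 = ₹201.89

₹201.89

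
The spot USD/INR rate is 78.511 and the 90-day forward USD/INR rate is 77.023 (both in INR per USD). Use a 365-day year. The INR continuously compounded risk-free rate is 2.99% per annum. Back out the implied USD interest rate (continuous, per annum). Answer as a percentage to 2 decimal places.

10.75%

F = S·e^((r_INR − r_USD)T) ⇒ r_USD = r_INR − ln(F/S)/T
ln(77.023/78.511) = -0.019135; /(90/365) = -0.077603
r_USD = 0.0299 + 0.077603 = 0.107503
r_USD = 10.75%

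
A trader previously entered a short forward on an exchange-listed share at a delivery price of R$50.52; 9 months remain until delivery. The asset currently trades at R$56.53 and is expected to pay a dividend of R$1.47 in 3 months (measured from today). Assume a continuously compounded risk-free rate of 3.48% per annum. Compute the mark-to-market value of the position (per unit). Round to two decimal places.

PV(remaining dividends) I = 1.47·e^(−0.0348·3/12) = 1.4573
Current forward F = (S − I)·e^(rT) = (56.53 − 1.4573)·e^(0.0348·9/12) = 55.0727 × 1.026444 = 56.5290
Value (long) = (F − K)·e^(−rT) = (56.5290 − 50.52) × 0.974238 = 5.8542
Short position value = −(long value) = -R$5.85

-R$5.85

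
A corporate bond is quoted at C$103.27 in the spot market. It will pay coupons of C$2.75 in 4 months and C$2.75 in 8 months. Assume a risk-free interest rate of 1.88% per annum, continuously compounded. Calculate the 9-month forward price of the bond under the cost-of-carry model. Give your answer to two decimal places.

C$99.21

PV(coupons) I = 2.75·e^(−0.0188·4/12) + 2.75·e^(−0.0188·8/12)
I = 2.7328 + 2.7157 = 5.4485
F = (S − I)·e^(rT) = (103.27 − 5.4485) · e^(0.0188·9/12)
= 97.8215 · e^0.014100 = 97.8215 × 1.014200 = C$99.21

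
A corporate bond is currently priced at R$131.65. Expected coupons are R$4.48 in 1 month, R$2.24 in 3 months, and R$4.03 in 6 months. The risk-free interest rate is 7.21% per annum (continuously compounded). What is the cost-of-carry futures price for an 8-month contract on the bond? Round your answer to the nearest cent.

R$127.07

PV(coupons) I = 4.48·e^(−0.0721·1/12) + 2.24·e^(−0.0721·3/12) + 4.03·e^(−0.0721·6/12)
I = 4.4532 + 2.2000 + 3.8873 = 10.5405
F = (S − I)·e^(rT) = (131.65 − 10.5405) · e^(0.0721·8/12)
= 121.1095 · e^0.048067 = 121.1095 × 1.049241 = R$127.07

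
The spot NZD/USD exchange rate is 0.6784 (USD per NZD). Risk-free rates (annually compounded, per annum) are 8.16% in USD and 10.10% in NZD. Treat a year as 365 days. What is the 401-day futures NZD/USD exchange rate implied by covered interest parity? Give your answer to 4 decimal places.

0.6653

By covered interest parity, F = S · (1+r_USD)^T / (1+r_NZD)^T
= 0.6784 × 1.090000 / 1.111498 = 0.6784 × 0.980659
F = 0.6653 USD per NZD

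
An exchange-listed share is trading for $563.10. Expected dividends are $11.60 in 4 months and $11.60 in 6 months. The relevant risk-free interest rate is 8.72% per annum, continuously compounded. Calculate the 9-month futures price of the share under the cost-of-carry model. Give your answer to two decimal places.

PV(dividends) I = 11.60·e^(−0.0872·4/12) + 11.60·e^(−0.0872·6/12)
I = 11.2677 + 11.1051 = 22.3728
F = (S − I)·e^(rT) = (563.10 − 22.3728) · e^(0.0872·9/12)
= 540.7272 · e^0.065400 = 540.7272 × 1.067586 = $577.27

$577.27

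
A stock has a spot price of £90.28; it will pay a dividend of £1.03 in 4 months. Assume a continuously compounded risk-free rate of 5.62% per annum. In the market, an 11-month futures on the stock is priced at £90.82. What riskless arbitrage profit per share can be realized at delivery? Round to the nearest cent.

PV(dividends) I = 1.03·e^(−0.0562·4/12) = 1.0109
Fair futures F* = (S − I)·e^(rT) = (90.28 − 1.0109)·e^0.051517 = 89.2691 × 1.052867 = 93.9885
Market £90.82 < fair 93.9885: forward underpriced → reverse cash-and-carry (short the stock, invest proceeds at r, pay the dividends, go long the forward).
Profit at T = |F_mkt − F*| = |90.82 − 93.9885| = £3.17 per share

£3.17 per share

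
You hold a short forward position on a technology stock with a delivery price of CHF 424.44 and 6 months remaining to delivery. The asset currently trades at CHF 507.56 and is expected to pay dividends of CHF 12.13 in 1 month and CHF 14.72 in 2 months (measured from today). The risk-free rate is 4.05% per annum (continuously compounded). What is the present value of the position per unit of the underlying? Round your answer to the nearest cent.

PV(remaining dividends) I = 12.13·e^(−0.0405·1/12) + 14.72·e^(−0.0405·2/12) = 26.7101
Current forward F = (S − I)·e^(rT) = (507.56 − 26.7101)·e^(0.0405·6/12) = 480.8499 × 1.020456 = 490.6862
Value (long) = (F − K)·e^(−rT) = (490.6862 − 424.44) × 0.979954 = 64.9182
Short position value = −(long value) = -CHF 64.92

-CHF 64.92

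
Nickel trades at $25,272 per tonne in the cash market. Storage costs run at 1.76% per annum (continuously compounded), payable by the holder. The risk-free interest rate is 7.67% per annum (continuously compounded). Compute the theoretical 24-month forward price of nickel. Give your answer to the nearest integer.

Net carry = r + u − y = 0.0767 + 0.0176 − 0.0000 = 0.0943
F = S·e^((r+u−y)T) = 25272 · e^(0.0943 × 24/12) = 25272 · e^0.188600
= 25272 × 1.207558 = $30,517 per tonne

$30,517 per tonne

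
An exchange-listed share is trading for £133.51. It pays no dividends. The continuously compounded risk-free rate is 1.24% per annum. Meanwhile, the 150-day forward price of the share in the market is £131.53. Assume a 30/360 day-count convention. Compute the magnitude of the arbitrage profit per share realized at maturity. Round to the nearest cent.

£2.67 per share

Fair forward: F* = S·e^(carry·T), with carry = r = 0.0124
F* = 133.51 · e^(0.0124 × 150/360) = 133.51 · e^0.005167 = 133.51 × 1.005180 = £134.2016
Market £131.53 < fair £134.2016: forward underpriced → reverse cash-and-carry (short spot, go long the forward).
At maturity, profit = |F_mkt − F*| = |131.53 − 134.2016| = £2.67 per share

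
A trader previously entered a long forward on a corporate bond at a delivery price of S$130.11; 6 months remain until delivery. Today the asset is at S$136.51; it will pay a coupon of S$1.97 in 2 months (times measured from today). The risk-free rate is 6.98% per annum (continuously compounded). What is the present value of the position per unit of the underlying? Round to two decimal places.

S$8.92

PV(remaining coupons) I = 1.97·e^(−0.0698·2/12) = 1.9472
Current forward F = (S − I)·e^(rT) = (136.51 − 1.9472)·e^(0.0698·6/12) = 134.5628 × 1.035516 = 139.3419
Value (long) = (F − K)·e^(−rT) = (139.3419 − 130.11) × 0.965702 = 8.9153
Value = S$8.92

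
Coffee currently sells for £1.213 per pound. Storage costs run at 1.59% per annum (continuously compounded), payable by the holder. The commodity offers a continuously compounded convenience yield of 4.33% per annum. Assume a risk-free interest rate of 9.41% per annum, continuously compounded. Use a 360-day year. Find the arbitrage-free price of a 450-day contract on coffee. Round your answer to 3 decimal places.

£1.318 per pound

Net carry = r + u − y = 0.0941 + 0.0159 − 0.0433 = 0.0667
F = S·e^((r+u−y)T) = 1.213 · e^(0.0667 × 450/360) = 1.213 · e^0.083375
= 1.213 × 1.086949 = £1.318 per pound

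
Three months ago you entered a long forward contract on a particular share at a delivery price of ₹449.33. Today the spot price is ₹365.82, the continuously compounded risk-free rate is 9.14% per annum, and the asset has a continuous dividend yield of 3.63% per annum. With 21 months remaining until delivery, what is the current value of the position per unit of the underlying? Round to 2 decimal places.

Current fair forward for the remaining 21 months: F = S·e^((r − q)·T), (r − q) = 0.0914 − 0.0363 = 0.0551
F = 365.82 · e^(0.0551 × 21/12) = 365.82 × 1.101227 = 402.8509
Value of long forward = (F − K)·e^(−rT) = (402.8509 − 449.33) · e^(−0.0914·21/12)
= -46.4791 × 0.852186 = -39.61

-₹39.61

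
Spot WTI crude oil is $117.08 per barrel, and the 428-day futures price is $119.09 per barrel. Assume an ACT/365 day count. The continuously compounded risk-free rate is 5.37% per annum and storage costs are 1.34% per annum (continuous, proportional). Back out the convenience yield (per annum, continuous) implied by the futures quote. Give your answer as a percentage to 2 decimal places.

F = S·e^((r+u−y)T) ⇒ (r+u−y) = ln(F/S)/T
ln(119.09/117.08) = 0.017022; /T ⇒ 0.014516
y = r + u − ln(F/S)/T = 0.0537 + 0.0134 − 0.014516 = 0.052584
y = 5.26%

5.26%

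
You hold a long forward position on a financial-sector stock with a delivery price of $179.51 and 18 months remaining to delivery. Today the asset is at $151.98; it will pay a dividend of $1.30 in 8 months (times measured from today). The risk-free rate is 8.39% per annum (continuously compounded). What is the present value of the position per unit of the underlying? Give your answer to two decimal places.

-$7.53

PV(remaining dividends) I = 1.30·e^(−0.0839·8/12) = 1.2293
Current forward F = (S − I)·e^(rT) = (151.98 − 1.2293)·e^(0.0839·18/12) = 150.7507 × 1.134112 = 170.9682
Value (long) = (F − K)·e^(−rT) = (170.9682 − 179.51) × 0.881747 = -7.5317
Value = -$7.53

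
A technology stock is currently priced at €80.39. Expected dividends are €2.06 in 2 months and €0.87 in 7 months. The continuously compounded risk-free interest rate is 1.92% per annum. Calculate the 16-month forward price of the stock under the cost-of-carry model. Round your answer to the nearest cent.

PV(dividends) I = 2.06·e^(−0.0192·2/12) + 0.87·e^(−0.0192·7/12)
I = 2.0534 + 0.8603 = 2.9137
F = (S − I)·e^(rT) = (80.39 − 2.9137) · e^(0.0192·16/12)
= 77.4763 · e^0.025600 = 77.4763 × 1.025930 = €79.49

€79.49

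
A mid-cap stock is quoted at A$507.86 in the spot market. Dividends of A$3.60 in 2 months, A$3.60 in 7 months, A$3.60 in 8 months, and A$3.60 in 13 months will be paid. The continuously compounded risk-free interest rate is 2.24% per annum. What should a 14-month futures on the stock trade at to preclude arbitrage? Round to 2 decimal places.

PV(dividends) I = 3.60·e^(−0.0224·2/12) + 3.60·e^(−0.0224·7/12) + 3.60·e^(−0.0224·8/12) + 3.60·e^(−0.0224·13/12)
I = 3.5866 + 3.5533 + 3.5466 + 3.5137 = 14.2002
F = (S − I)·e^(rT) = (507.86 − 14.2002) · e^(0.0224·14/12)
= 493.6598 · e^0.026133 = 493.6598 × 1.026477 = A$506.73

A$506.73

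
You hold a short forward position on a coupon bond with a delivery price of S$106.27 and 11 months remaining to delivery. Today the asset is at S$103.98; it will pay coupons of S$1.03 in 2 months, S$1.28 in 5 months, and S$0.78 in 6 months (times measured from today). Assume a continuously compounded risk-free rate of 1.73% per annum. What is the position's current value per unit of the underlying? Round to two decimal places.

S$3.69

PV(remaining coupons) I = 1.03·e^(−0.0173·2/12) + 1.28·e^(−0.0173·5/12) + 0.78·e^(−0.0173·6/12) = 3.0711
Current forward F = (S − I)·e^(rT) = (103.98 − 3.0711)·e^(0.0173·11/12) = 100.9089 × 1.015985 = 102.5219
Value (long) = (F − K)·e^(−rT) = (102.5219 − 106.27) × 0.984267 = -3.6891
Short position value = −(long value) = S$3.69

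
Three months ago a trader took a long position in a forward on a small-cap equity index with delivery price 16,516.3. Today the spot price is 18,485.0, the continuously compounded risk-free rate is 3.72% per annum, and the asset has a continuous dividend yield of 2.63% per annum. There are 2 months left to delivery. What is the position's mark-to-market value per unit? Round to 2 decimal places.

Current fair forward for the remaining 2 months: F = S·e^((r − q)·T), (r − q) = 0.0372 − 0.0263 = 0.0109
F = 18485.0 · e^(0.0109 × 2/12) = 18485.0 × 1.00181832 = 18518.6116
Value of long forward = (F − K)·e^(−rT) = (18518.6116 − 16516.3) · e^(−0.0372·2/12)
= 2002.3116 × 0.99381918 = 1989.94

1989.94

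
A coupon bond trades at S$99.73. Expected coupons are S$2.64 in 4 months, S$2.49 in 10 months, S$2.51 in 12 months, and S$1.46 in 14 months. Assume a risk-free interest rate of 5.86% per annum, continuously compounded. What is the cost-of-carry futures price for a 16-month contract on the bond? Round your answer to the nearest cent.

S$98.44

PV(coupons) I = 2.64·e^(−0.0586·4/12) + 2.49·e^(−0.0586·10/12) + 2.51·e^(−0.0586·12/12) + 1.46·e^(−0.0586·14/12)
I = 2.5889 + 2.3713 + 2.3671 + 1.3635 = 8.6908
F = (S − I)·e^(rT) = (99.73 − 8.6908) · e^(0.0586·16/12)
= 91.0392 · e^0.078133 = 91.0392 × 1.081266 = S$98.44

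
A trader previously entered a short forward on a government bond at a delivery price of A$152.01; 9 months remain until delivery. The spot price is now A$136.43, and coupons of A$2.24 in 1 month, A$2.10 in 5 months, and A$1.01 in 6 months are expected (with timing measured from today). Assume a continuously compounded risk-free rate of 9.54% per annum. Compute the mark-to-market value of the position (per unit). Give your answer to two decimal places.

PV(remaining coupons) I = 2.24·e^(−0.0954·1/12) + 2.10·e^(−0.0954·5/12) + 1.01·e^(−0.0954·6/12) = 5.2034
Current forward F = (S − I)·e^(rT) = (136.43 − 5.2034)·e^(0.0954·9/12) = 131.2266 × 1.074172 = 140.9599
Value (long) = (F − K)·e^(−rT) = (140.9599 − 152.01) × 0.930950 = -10.2871
Short position value = −(long value) = A$10.29

A$10.29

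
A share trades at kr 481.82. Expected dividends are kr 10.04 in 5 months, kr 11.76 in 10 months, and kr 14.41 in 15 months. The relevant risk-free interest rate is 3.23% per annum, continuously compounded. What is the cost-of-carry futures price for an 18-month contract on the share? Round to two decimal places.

PV(dividends) I = 10.04·e^(−0.0323·5/12) + 11.76·e^(−0.0323·10/12) + 14.41·e^(−0.0323·15/12)
I = 9.9058 + 11.4477 + 13.8398 = 35.1933
F = (S − I)·e^(rT) = (481.82 − 35.1933) · e^(0.0323·18/12)
= 446.6267 · e^0.048450 = 446.6267 × 1.049643 = kr 468.80

kr 468.80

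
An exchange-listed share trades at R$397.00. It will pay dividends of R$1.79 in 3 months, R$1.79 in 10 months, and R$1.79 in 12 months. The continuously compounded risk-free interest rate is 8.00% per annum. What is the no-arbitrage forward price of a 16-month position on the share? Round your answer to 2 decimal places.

PV(dividends) I = 1.79·e^(−0.0800·3/12) + 1.79·e^(−0.0800·10/12) + 1.79·e^(−0.0800·12/12)
I = 1.7546 + 1.6746 + 1.6524 = 5.0816
F = (S − I)·e^(rT) = (397.00 − 5.0816) · e^(0.0800·16/12)
= 391.9184 · e^0.106667 = 391.9184 × 1.112564 = R$436.03

R$436.03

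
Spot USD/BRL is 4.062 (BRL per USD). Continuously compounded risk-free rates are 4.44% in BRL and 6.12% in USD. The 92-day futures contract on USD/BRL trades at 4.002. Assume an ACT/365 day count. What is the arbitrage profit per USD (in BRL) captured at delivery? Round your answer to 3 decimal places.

0.043 per USD (in BRL)

Fair futures: F* = S·e^(carry·T), with carry = (r_BRL − r_USD) = 0.0444 − 0.0612 = -0.0168
F* = 4.062 · e^(-0.0168 × 92/365) = 4.062 · e^-0.004235 = 4.062 × 0.995774 = 4.0448
Market 4.002 < fair 4.0448: forward underpriced → reverse cash-and-carry (short spot, go long the forward).
At maturity, profit = |F_mkt − F*| = |4.002 − 4.0448| = 0.043 per USD (in BRL)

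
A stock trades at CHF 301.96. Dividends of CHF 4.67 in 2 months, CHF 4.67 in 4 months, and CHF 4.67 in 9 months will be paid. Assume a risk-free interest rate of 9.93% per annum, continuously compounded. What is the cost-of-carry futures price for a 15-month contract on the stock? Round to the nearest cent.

PV(dividends) I = 4.67·e^(−0.0993·2/12) + 4.67·e^(−0.0993·4/12) + 4.67·e^(−0.0993·9/12)
I = 4.5933 + 4.5180 + 4.3348 = 13.4461
F = (S − I)·e^(rT) = (301.96 − 13.4461) · e^(0.0993·15/12)
= 288.5139 · e^0.124125 = 288.5139 × 1.132157 = CHF 326.64

CHF 326.64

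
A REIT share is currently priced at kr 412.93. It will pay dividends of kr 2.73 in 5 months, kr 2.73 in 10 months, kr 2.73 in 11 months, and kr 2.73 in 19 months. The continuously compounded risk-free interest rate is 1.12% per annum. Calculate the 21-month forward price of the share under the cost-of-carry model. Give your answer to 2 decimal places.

PV(dividends) I = 2.73·e^(−0.0112·5/12) + 2.73·e^(−0.0112·10/12) + 2.73·e^(−0.0112·11/12) + 2.73·e^(−0.0112·19/12)
I = 2.7173 + 2.7046 + 2.7021 + 2.6820 = 10.8060
F = (S − I)·e^(rT) = (412.93 − 10.8060) · e^(0.0112·21/12)
= 402.1240 · e^0.019600 = 402.1240 × 1.019793 = kr 410.08

kr 410.08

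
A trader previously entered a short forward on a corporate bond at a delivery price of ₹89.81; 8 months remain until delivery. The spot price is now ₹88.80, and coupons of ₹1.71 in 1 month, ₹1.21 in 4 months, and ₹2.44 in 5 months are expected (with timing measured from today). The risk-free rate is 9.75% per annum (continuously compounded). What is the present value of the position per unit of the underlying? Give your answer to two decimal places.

₹0.57

PV(remaining coupons) I = 1.71·e^(−0.0975·1/12) + 1.21·e^(−0.0975·4/12) + 2.44·e^(−0.0975·5/12) = 5.2103
Current forward F = (S − I)·e^(rT) = (88.80 − 5.2103)·e^(0.0975·8/12) = 83.5897 × 1.067159 = 89.2035
Value (long) = (F − K)·e^(−rT) = (89.2035 − 89.81) × 0.937067 = -0.5683
Short position value = −(long value) = ₹0.57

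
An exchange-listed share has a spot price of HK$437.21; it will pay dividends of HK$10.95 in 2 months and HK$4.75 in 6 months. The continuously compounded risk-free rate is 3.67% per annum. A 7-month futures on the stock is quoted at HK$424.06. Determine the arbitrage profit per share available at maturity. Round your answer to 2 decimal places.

PV(dividends) I = 10.95·e^(−0.0367·2/12) + 4.75·e^(−0.0367·6/12) = 15.5469
Fair futures F* = (S − I)·e^(rT) = (437.21 − 15.5469)·e^0.021408 = 421.6631 × 1.021639 = 430.7875
Market HK$424.06 < fair 430.7875: forward underpriced → reverse cash-and-carry (short the stock, invest proceeds at r, pay the dividends, go long the forward).
Profit at T = |F_mkt − F*| = |424.06 − 430.7875| = HK$6.73 per share

HK$6.73 per share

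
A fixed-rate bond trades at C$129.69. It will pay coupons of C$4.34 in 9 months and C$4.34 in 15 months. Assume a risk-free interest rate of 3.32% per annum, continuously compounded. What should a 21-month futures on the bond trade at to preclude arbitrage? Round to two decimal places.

PV(coupons) I = 4.34·e^(−0.0332·9/12) + 4.34·e^(−0.0332·15/12)
I = 4.2333 + 4.1636 = 8.3969
F = (S − I)·e^(rT) = (129.69 − 8.3969) · e^(0.0332·21/12)
= 121.2931 · e^0.058100 = 121.2931 × 1.059821 = C$128.55

C$128.55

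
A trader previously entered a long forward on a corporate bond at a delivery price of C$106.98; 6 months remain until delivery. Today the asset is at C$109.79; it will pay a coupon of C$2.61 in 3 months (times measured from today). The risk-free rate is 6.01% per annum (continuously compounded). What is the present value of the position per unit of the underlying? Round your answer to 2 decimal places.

PV(remaining coupons) I = 2.61·e^(−0.0601·3/12) = 2.5711
Current forward F = (S − I)·e^(rT) = (109.79 − 2.5711)·e^(0.0601·6/12) = 107.2189 × 1.030506 = 110.4897
Value (long) = (F − K)·e^(−rT) = (110.4897 − 106.98) × 0.970397 = 3.4058
Value = C$3.41

C$3.41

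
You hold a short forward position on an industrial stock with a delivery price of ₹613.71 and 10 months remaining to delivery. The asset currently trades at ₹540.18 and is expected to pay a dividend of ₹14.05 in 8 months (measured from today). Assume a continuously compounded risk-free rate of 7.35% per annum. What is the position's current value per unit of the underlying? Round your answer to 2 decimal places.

PV(remaining dividends) I = 14.05·e^(−0.0735·8/12) = 13.3781
Current forward F = (S − I)·e^(rT) = (540.18 − 13.3781)·e^(0.0735·10/12) = 526.8019 × 1.063165 = 560.0773
Value (long) = (F − K)·e^(−rT) = (560.0773 − 613.71) × 0.940588 = -50.4463
Short position value = −(long value) = ₹50.45

₹50.45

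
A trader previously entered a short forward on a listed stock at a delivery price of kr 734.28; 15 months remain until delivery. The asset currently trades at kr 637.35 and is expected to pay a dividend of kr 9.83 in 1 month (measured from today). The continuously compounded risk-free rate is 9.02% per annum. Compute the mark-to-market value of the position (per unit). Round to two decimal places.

kr 28.39

PV(remaining dividends) I = 9.83·e^(−0.0902·1/12) = 9.7564
Current forward F = (S − I)·e^(rT) = (637.35 − 9.7564)·e^(0.0902·15/12) = 627.5936 × 1.119352 = 702.4982
Value (long) = (F − K)·e^(−rT) = (702.4982 − 734.28) × 0.893374 = -28.3930
Short position value = −(long value) = kr 28.39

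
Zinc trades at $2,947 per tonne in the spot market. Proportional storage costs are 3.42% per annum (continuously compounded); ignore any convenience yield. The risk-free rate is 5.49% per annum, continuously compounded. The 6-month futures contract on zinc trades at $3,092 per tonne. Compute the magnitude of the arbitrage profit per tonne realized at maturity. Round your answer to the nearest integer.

$11 per tonne

Fair futures: F* = S·e^(carry·T), with carry = (r + u) = 0.0549 + 0.0342 = 0.0891
F* = 2947 · e^(0.0891 × 6/12) = 2947 · e^0.044550 = 2947 × 1.045557 = $3081.2565
Market $3092 > fair $3081.2565: forward overpriced → cash-and-carry (buy spot, short the forward).
At maturity, profit = |F_mkt − F*| = |3092 − 3081.2565| = $11 per tonne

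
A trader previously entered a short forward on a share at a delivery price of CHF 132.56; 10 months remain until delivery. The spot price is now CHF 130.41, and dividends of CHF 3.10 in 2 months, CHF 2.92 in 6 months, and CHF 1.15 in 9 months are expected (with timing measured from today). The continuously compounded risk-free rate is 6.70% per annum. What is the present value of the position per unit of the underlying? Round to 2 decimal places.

PV(remaining dividends) I = 3.10·e^(−0.0670·2/12) + 2.92·e^(−0.0670·6/12) + 1.15·e^(−0.0670·9/12) = 6.9830
Current forward F = (S − I)·e^(rT) = (130.41 − 6.9830)·e^(0.0670·10/12) = 123.4270 × 1.057421 = 130.5143
Value (long) = (F − K)·e^(−rT) = (130.5143 − 132.56) × 0.945697 = -1.9346
Short position value = −(long value) = CHF 1.93

CHF 1.93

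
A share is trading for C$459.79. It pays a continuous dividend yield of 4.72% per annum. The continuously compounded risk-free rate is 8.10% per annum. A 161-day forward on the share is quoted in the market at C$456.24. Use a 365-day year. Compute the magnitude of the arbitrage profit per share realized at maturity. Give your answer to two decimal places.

Fair forward: F* = S·e^(carry·T), with carry = (r − q) = 0.0810 − 0.0472 = 0.0338
F* = 459.79 · e^(0.0338 × 161/365) = 459.79 · e^0.014909 = 459.79 × 1.015021 = C$466.6965
Market C$456.24 < fair C$466.6965: forward underpriced → reverse cash-and-carry (short spot, go long the forward).
At maturity, profit = |F_mkt − F*| = |456.24 − 466.6965| = C$10.46 per share

C$10.46 per share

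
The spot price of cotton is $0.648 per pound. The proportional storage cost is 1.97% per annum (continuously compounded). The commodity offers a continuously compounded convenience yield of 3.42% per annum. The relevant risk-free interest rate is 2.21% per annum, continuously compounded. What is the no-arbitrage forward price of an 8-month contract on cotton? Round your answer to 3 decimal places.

Net carry = r + u − y = 0.0221 + 0.0197 − 0.0342 = 0.0076
F = S·e^((r+u−y)T) = 0.648 · e^(0.0076 × 8/12) = 0.648 · e^0.005067
= 0.648 × 1.005080 = $0.651 per pound

$0.651 per pound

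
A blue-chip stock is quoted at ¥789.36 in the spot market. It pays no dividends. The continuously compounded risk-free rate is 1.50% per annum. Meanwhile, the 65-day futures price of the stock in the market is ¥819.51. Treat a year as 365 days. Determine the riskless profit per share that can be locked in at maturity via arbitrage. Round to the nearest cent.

¥28.04 per share

Fair futures: F* = S·e^(carry·T), with carry = r = 0.0150
F* = 789.36 · e^(0.0150 × 65/365) = 789.36 · e^0.002671 = 789.36 × 1.002675 = ¥791.4715
Market ¥819.51 > fair ¥791.4715: forward overpriced → cash-and-carry (buy spot, short the forward).
At maturity, profit = |F_mkt − F*| = |819.51 − 791.4715| = ¥28.04 per share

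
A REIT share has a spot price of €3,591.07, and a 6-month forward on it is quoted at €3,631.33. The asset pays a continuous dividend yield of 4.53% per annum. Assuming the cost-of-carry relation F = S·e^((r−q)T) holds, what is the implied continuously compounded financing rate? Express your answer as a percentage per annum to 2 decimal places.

6.76%

From F = S·e^((r−q)T): (r − q) = ln(F/S)/T
ln(3631.33/3591.07) = ln(1.011211) = 0.011149
(r − q) = 0.011149 / (6/12) = 0.022298
r = ln(F/S)/T + q = 0.022298 + 0.0453 = 0.067598
r = 6.76%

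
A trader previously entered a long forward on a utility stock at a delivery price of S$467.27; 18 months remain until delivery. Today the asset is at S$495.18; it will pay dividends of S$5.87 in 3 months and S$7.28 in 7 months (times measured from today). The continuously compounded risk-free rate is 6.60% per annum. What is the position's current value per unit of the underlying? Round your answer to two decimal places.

PV(remaining dividends) I = 5.87·e^(−0.0660·3/12) + 7.28·e^(−0.0660·7/12) = 12.7790
Current forward F = (S − I)·e^(rT) = (495.18 − 12.7790)·e^(0.0660·18/12) = 482.4010 × 1.104066 = 532.6025
Value (long) = (F − K)·e^(−rT) = (532.6025 − 467.27) × 0.905743 = 59.1745
Value = S$59.17

S$59.17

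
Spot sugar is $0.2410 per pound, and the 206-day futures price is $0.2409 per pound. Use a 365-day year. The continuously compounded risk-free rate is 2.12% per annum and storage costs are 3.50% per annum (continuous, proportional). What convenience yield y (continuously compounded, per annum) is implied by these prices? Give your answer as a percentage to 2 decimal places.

5.69%

F = S·e^((r+u−y)T) ⇒ (r+u−y) = ln(F/S)/T
ln(0.2409/0.2410) = -0.000415; /T ⇒ -0.000735
y = r + u − ln(F/S)/T = 0.0212 + 0.0350 + 0.000735 = 0.056935
y = 5.69%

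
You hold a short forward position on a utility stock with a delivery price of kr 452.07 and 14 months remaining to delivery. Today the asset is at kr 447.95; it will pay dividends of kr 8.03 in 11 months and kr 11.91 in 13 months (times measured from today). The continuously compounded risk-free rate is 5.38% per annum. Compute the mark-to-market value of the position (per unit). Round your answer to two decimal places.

PV(remaining dividends) I = 8.03·e^(−0.0538·11/12) + 11.91·e^(−0.0538·13/12) = 18.8793
Current forward F = (S − I)·e^(rT) = (447.95 − 18.8793)·e^(0.0538·14/12) = 429.0707 × 1.064778 = 456.8650
Value (long) = (F − K)·e^(−rT) = (456.8650 − 452.07) × 0.939163 = 4.5033
Short position value = −(long value) = -kr 4.50

-kr 4.50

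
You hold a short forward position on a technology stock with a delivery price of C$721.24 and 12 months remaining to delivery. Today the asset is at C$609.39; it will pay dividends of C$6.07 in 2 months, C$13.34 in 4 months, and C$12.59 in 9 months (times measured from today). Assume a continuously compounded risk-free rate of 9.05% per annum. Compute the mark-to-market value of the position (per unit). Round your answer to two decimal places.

PV(remaining dividends) I = 6.07·e^(−0.0905·2/12) + 13.34·e^(−0.0905·4/12) + 12.59·e^(−0.0905·9/12) = 30.6865
Current forward F = (S − I)·e^(rT) = (609.39 − 30.6865)·e^(0.0905·12/12) = 578.7035 × 1.094722 = 633.5195
Value (long) = (F − K)·e^(−rT) = (633.5195 − 721.24) × 0.913474 = -80.1304
Short position value = −(long value) = C$80.13

C$80.13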